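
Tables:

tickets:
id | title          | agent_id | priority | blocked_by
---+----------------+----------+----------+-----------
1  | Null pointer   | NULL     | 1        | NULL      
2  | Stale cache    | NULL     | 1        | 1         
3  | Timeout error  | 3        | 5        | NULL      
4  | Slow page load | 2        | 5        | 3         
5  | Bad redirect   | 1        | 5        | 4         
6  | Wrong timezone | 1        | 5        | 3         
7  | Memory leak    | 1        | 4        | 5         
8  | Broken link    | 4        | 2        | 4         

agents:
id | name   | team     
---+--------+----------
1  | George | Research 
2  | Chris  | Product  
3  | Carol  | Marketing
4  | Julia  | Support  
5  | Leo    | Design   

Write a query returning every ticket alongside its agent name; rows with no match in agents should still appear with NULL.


LEFT JOIN keeps every row from tickets (the left table); where agent_id has no match in agents, the agent columns become NULL. Walk through each ticket:
  - ticket 1 (Null pointer): agent_id=NULL, no match -> kept with NULL
  - ticket 2 (Stale cache): agent_id=NULL, no match -> kept with NULL
  - ticket 3 (Timeout error): agent_id=3 -> matches Carol
  - ticket 4 (Slow page load): agent_id=2 -> matches Chris
  - ticket 5 (Bad redirect): agent_id=1 -> matches George
  - ticket 6 (Wrong timezone): agent_id=1 -> matches George
  - ticket 7 (Memory leak): agent_id=1 -> matches George
  - ticket 8 (Broken link): agent_id=4 -> matches Julia
All 8 rows appear; 2 have NULL agent.

SQL:
SELECT a.title, b.name AS agent
FROM tickets a
LEFT JOIN agents b ON a.agent_id = b.id

Result:
title          | agent 
---------------+-------
Null pointer   | NULL  
Stale cache    | NULL  
Timeout error  | Carol 
Slow page load | Chris 
Bad redirect   | George
Wrong timezone | George
Memory leak    | George
Broken link    | Julia 


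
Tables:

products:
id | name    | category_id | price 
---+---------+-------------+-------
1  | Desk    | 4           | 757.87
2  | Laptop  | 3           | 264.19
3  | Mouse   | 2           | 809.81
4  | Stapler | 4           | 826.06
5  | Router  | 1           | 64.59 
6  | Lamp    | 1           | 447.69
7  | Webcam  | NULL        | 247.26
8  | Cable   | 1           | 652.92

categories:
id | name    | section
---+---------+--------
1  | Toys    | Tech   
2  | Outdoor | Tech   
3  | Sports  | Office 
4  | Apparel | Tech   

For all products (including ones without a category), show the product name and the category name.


LEFT JOIN keeps every row from products (the left table); where category_id has no match in categories, the category columns become NULL. Walk through each product:
  - product 1 (Desk): category_id=4 -> matches Apparel
  - product 2 (Laptop): category_id=3 -> matches Sports
  - product 3 (Mouse): category_id=2 -> matches Outdoor
  - product 4 (Stapler): category_id=4 -> matches Apparel
  - product 5 (Router): category_id=1 -> matches Toys
  - product 6 (Lamp): category_id=1 -> matches Toys
  - product 7 (Webcam): category_id=NULL, no match -> kept with NULL
  - product 8 (Cable): category_id=1 -> matches Toys
All 8 rows appear; 1 has NULL category.

SQL:
SELECT a.name, b.name AS category
FROM products a
LEFT JOIN categories b ON a.category_id = b.id

Result:
name    | category
--------+---------
Desk    | Apparel 
Laptop  | Sports  
Mouse   | Outdoor 
Stapler | Apparel 
Router  | Toys    
Lamp    | Toys    
Webcam  | NULL    
Cable   | Toys    


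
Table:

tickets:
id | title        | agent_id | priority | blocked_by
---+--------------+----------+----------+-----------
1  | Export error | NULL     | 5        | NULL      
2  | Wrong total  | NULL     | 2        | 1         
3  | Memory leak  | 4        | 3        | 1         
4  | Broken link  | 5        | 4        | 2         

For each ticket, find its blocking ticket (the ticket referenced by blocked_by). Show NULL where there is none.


This is a self-join: tickets is joined to a second copy of itself, matching each row's blocked_by to another row's id. Use LEFT JOIN so rows with blocked_by=NULL are kept.
  - ticket 1 (Export error): blocked_by=NULL -> NULL
  - ticket 2 (Wrong total): blocked_by=1 -> Export error
  - ticket 3 (Memory leak): blocked_by=1 -> Export error
  - ticket 4 (Broken link): blocked_by=2 -> Wrong total

SQL:
SELECT a.title AS item, b.title AS blocked_by
FROM tickets a
LEFT JOIN tickets b ON a.blocked_by = b.id

Result:
item         | blocked_by  
-------------+-------------
Export error | NULL        
Wrong total  | Export error
Memory leak  | Export error
Broken link  | Wrong total 


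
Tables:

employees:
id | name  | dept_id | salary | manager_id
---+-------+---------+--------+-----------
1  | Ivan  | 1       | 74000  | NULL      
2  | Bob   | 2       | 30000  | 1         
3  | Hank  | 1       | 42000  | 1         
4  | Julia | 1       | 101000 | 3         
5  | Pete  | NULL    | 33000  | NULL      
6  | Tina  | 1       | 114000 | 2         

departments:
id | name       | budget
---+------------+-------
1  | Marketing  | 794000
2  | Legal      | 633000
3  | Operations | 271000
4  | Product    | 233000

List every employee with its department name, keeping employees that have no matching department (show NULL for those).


LEFT JOIN keeps every row from employees (the left table); where dept_id has no match in departments, the department columns become NULL. Walk through each employee:
  - employee 1 (Ivan): dept_id=1 -> matches Marketing
  - employee 2 (Bob): dept_id=2 -> matches Legal
  - employee 3 (Hank): dept_id=1 -> matches Marketing
  - employee 4 (Julia): dept_id=1 -> matches Marketing
  - employee 5 (Pete): dept_id=NULL, no match -> kept with NULL
  - employee 6 (Tina): dept_id=1 -> matches Marketing
All 6 rows appear; 1 has NULL department.

SQL:
SELECT a.name, b.name AS department
FROM employees a
LEFT JOIN departments b ON a.dept_id = b.id

Result:
name  | department
------+-----------
Ivan  | Marketing 
Bob   | Legal     
Hank  | Marketing 
Julia | Marketing 
Pete  | NULL      
Tina  | Marketing 


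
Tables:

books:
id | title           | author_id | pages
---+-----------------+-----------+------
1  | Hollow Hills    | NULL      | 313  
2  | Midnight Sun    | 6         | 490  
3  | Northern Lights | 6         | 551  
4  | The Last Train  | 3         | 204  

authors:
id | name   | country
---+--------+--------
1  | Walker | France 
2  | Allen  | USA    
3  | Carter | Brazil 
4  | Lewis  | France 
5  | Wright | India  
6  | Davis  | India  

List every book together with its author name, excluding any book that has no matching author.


INNER JOIN keeps only books rows whose author_id matches an id in authors. Walk through each book:
  - book 1 (Hollow Hills): author_id=NULL, no match -> dropped
  - book 2 (Midnight Sun): author_id=6 -> matches Davis
  - book 3 (Northern Lights): author_id=6 -> matches Davis
  - book 4 (The Last Train): author_id=3 -> matches Carter
So 1 of 4 rows is dropped.

SQL:
SELECT a.title, b.name AS author
FROM books a
INNER JOIN authors b ON a.author_id = b.id

Result:
title           | author
----------------+-------
Midnight Sun    | Davis 
Northern Lights | Davis 
The Last Train  | Carter


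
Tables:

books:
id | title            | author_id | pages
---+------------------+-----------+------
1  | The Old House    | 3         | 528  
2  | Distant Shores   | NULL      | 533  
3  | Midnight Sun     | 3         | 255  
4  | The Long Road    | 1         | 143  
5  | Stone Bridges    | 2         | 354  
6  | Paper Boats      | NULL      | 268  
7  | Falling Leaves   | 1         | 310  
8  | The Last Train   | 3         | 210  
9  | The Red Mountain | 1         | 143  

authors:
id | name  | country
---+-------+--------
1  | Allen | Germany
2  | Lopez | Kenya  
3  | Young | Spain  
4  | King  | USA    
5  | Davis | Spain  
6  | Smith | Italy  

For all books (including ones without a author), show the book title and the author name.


LEFT JOIN keeps every row from books (the left table); where author_id has no match in authors, the author columns become NULL. Walk through each book:
  - book 1 (The Old House): author_id=3 -> matches Young
  - book 2 (Distant Shores): author_id=NULL, no match -> kept with NULL
  - book 3 (Midnight Sun): author_id=3 -> matches Young
  - book 4 (The Long Road): author_id=1 -> matches Allen
  - book 5 (Stone Bridges): author_id=2 -> matches Lopez
  - book 6 (Paper Boats): author_id=NULL, no match -> kept with NULL
  - book 7 (Falling Leaves): author_id=1 -> matches Allen
  - book 8 (The Last Train): author_id=3 -> matches Young
  - book 9 (The Red Mountain): author_id=1 -> matches Allen
All 9 rows appear; 2 have NULL author.

SQL:
SELECT a.title, b.name AS author
FROM books a
LEFT JOIN authors b ON a.author_id = b.id

Result:
title            | author
-----------------+-------
The Old House    | Young 
Distant Shores   | NULL  
Midnight Sun     | Young 
The Long Road    | Allen 
Stone Bridges    | Lopez 
Paper Boats      | NULL  
Falling Leaves   | Allen 
The Last Train   | Young 
The Red Mountain | Allen 


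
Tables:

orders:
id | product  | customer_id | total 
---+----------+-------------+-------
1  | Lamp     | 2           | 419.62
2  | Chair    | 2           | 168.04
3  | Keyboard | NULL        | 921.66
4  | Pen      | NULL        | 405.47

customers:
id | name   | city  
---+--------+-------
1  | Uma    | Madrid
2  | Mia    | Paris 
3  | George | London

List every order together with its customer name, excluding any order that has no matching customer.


INNER JOIN keeps only orders rows whose customer_id matches an id in customers. Walk through each order:
  - order 1 (Lamp): customer_id=2 -> matches Mia
  - order 2 (Chair): customer_id=2 -> matches Mia
  - order 3 (Keyboard): customer_id=NULL, no match -> dropped
  - order 4 (Pen): customer_id=NULL, no match -> dropped
So 2 of 4 rows are dropped.

SQL:
SELECT a.product, b.name AS customer
FROM orders a
INNER JOIN customers b ON a.customer_id = b.id

Result:
product | customer
--------+---------
Lamp    | Mia     
Chair   | Mia     


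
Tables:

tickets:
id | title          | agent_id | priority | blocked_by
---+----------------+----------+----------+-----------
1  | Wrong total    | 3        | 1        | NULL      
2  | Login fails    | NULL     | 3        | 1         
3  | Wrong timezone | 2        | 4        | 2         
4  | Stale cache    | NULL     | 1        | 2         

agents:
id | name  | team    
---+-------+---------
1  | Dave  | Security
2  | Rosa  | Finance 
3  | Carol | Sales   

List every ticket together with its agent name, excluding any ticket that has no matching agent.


INNER JOIN keeps only tickets rows whose agent_id matches an id in agents. Walk through each ticket:
  - ticket 1 (Wrong total): agent_id=3 -> matches Carol
  - ticket 2 (Login fails): agent_id=NULL, no match -> dropped
  - ticket 3 (Wrong timezone): agent_id=2 -> matches Rosa
  - ticket 4 (Stale cache): agent_id=NULL, no match -> dropped
So 2 of 4 rows are dropped.

SQL:
SELECT a.title, b.name AS agent
FROM tickets a
INNER JOIN agents b ON a.agent_id = b.id

Result:
title          | agent
---------------+------
Wrong total    | Carol
Wrong timezone | Rosa 


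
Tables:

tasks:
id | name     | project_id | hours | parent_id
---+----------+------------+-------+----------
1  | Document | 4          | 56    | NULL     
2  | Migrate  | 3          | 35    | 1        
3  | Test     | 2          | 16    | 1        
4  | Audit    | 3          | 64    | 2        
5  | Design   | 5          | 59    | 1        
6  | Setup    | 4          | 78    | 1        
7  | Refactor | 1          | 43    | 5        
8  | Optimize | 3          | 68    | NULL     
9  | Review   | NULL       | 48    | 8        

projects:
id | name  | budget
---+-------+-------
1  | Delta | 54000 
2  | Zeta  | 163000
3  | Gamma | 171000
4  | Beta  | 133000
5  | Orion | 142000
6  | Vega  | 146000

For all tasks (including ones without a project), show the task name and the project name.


LEFT JOIN keeps every row from tasks (the left table); where project_id has no match in projects, the project columns become NULL. Walk through each task:
  - task 1 (Document): project_id=4 -> matches Beta
  - task 2 (Migrate): project_id=3 -> matches Gamma
  - task 3 (Test): project_id=2 -> matches Zeta
  - task 4 (Audit): project_id=3 -> matches Gamma
  - task 5 (Design): project_id=5 -> matches Orion
  - task 6 (Setup): project_id=4 -> matches Beta
  - task 7 (Refactor): project_id=1 -> matches Delta
  - task 8 (Optimize): project_id=3 -> matches Gamma
  - task 9 (Review): project_id=NULL, no match -> kept with NULL
All 9 rows appear; 1 has NULL project.

SQL:
SELECT a.name, b.name AS project
FROM tasks a
LEFT JOIN projects b ON a.project_id = b.id

Result:
name     | project
---------+--------
Document | Beta   
Migrate  | Gamma  
Test     | Zeta   
Audit    | Gamma  
Design   | Orion  
Setup    | Beta   
Refactor | Delta  
Optimize | Gamma  
Review   | NULL   


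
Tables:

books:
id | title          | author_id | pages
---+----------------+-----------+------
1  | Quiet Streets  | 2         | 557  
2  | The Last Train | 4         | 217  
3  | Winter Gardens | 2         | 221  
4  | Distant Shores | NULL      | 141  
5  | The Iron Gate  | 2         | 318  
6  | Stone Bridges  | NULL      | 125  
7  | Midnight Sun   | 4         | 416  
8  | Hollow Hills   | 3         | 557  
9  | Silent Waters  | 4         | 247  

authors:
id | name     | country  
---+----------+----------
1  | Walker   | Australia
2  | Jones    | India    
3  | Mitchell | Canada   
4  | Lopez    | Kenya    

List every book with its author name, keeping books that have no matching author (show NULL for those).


LEFT JOIN keeps every row from books (the left table); where author_id has no match in authors, the author columns become NULL. Walk through each book:
  - book 1 (Quiet Streets): author_id=2 -> matches Jones
  - book 2 (The Last Train): author_id=4 -> matches Lopez
  - book 3 (Winter Gardens): author_id=2 -> matches Jones
  - book 4 (Distant Shores): author_id=NULL, no match -> kept with NULL
  - book 5 (The Iron Gate): author_id=2 -> matches Jones
  - book 6 (Stone Bridges): author_id=NULL, no match -> kept with NULL
  - book 7 (Midnight Sun): author_id=4 -> matches Lopez
  - book 8 (Hollow Hills): author_id=3 -> matches Mitchell
  - book 9 (Silent Waters): author_id=4 -> matches Lopez
All 9 rows appear; 2 have NULL author.

SQL:
SELECT a.title, b.name AS author
FROM books a
LEFT JOIN authors b ON a.author_id = b.id

Result:
title          | author  
---------------+---------
Quiet Streets  | Jones   
The Last Train | Lopez   
Winter Gardens | Jones   
Distant Shores | NULL    
The Iron Gate  | Jones   
Stone Bridges  | NULL    
Midnight Sun   | Lopez   
Hollow Hills   | Mitchell
Silent Waters  | Lopez   


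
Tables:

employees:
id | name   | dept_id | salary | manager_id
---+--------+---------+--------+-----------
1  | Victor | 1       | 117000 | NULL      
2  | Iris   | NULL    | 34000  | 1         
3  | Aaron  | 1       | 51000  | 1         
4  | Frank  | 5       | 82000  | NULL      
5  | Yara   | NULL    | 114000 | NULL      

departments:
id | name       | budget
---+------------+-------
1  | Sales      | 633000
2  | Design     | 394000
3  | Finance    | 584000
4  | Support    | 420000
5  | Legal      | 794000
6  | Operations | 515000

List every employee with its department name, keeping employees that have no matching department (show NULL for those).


LEFT JOIN keeps every row from employees (the left table); where dept_id has no match in departments, the department columns become NULL. Walk through each employee:
  - employee 1 (Victor): dept_id=1 -> matches Sales
  - employee 2 (Iris): dept_id=NULL, no match -> kept with NULL
  - employee 3 (Aaron): dept_id=1 -> matches Sales
  - employee 4 (Frank): dept_id=5 -> matches Legal
  - employee 5 (Yara): dept_id=NULL, no match -> kept with NULL
All 5 rows appear; 2 have NULL department.

SQL:
SELECT a.name, b.name AS department
FROM employees a
LEFT JOIN departments b ON a.dept_id = b.id

Result:
name   | department
-------+-----------
Victor | Sales     
Iris   | NULL      
Aaron  | Sales     
Frank  | Legal     
Yara   | NULL      


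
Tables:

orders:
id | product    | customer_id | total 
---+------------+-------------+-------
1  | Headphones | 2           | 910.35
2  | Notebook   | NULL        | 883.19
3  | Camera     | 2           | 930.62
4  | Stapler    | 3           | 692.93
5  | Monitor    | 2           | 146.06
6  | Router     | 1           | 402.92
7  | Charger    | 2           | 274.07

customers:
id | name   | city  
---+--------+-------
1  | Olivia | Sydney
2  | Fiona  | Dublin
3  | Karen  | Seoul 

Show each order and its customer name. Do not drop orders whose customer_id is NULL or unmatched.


LEFT JOIN keeps every row from orders (the left table); where customer_id has no match in customers, the customer columns become NULL. Walk through each order:
  - order 1 (Headphones): customer_id=2 -> matches Fiona
  - order 2 (Notebook): customer_id=NULL, no match -> kept with NULL
  - order 3 (Camera): customer_id=2 -> matches Fiona
  - order 4 (Stapler): customer_id=3 -> matches Karen
  - order 5 (Monitor): customer_id=2 -> matches Fiona
  - order 6 (Router): customer_id=1 -> matches Olivia
  - order 7 (Charger): customer_id=2 -> matches Fiona
All 7 rows appear; 1 has NULL customer.

SQL:
SELECT a.product, b.name AS customer
FROM orders a
LEFT JOIN customers b ON a.customer_id = b.id

Result:
product    | customer
-----------+---------
Headphones | Fiona   
Notebook   | NULL    
Camera     | Fiona   
Stapler    | Karen   
Monitor    | Fiona   
Router     | Olivia  
Charger    | Fiona   


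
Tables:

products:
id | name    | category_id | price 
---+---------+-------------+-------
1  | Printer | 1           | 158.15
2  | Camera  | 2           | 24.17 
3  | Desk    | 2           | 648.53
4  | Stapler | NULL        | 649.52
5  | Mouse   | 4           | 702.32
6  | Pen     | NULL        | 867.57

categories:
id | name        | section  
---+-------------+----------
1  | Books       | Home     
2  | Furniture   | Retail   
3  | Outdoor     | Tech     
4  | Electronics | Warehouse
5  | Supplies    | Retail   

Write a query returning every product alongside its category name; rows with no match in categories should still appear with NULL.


LEFT JOIN keeps every row from products (the left table); where category_id has no match in categories, the category columns become NULL. Walk through each product:
  - product 1 (Printer): category_id=1 -> matches Books
  - product 2 (Camera): category_id=2 -> matches Furniture
  - product 3 (Desk): category_id=2 -> matches Furniture
  - product 4 (Stapler): category_id=NULL, no match -> kept with NULL
  - product 5 (Mouse): category_id=4 -> matches Electronics
  - product 6 (Pen): category_id=NULL, no match -> kept with NULL
All 6 rows appear; 2 have NULL category.

SQL:
SELECT a.name, b.name AS category
FROM products a
LEFT JOIN categories b ON a.category_id = b.id

Result:
name    | category   
--------+------------
Printer | Books      
Camera  | Furniture  
Desk    | Furniture  
Stapler | NULL       
Mouse   | Electronics
Pen     | NULL       


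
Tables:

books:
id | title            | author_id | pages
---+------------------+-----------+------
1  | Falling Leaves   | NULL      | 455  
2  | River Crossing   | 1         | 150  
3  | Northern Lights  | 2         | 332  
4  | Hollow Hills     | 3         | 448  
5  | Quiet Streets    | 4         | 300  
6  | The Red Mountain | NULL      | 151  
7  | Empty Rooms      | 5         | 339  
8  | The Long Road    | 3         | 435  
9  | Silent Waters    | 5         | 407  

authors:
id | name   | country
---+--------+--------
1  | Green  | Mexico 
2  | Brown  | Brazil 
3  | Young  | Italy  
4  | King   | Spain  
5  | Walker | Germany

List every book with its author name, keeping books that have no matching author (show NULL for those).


LEFT JOIN keeps every row from books (the left table); where author_id has no match in authors, the author columns become NULL. Walk through each book:
  - book 1 (Falling Leaves): author_id=NULL, no match -> kept with NULL
  - book 2 (River Crossing): author_id=1 -> matches Green
  - book 3 (Northern Lights): author_id=2 -> matches Brown
  - book 4 (Hollow Hills): author_id=3 -> matches Young
  - book 5 (Quiet Streets): author_id=4 -> matches King
  - book 6 (The Red Mountain): author_id=NULL, no match -> kept with NULL
  - book 7 (Empty Rooms): author_id=5 -> matches Walker
  - book 8 (The Long Road): author_id=3 -> matches Young
  - book 9 (Silent Waters): author_id=5 -> matches Walker
All 9 rows appear; 2 have NULL author.

SQL:
SELECT a.title, b.name AS author
FROM books a
LEFT JOIN authors b ON a.author_id = b.id

Result:
title            | author
-----------------+-------
Falling Leaves   | NULL  
River Crossing   | Green 
Northern Lights  | Brown 
Hollow Hills     | Young 
Quiet Streets    | King  
The Red Mountain | NULL  
Empty Rooms      | Walker
The Long Road    | Young 
Silent Waters    | Walker


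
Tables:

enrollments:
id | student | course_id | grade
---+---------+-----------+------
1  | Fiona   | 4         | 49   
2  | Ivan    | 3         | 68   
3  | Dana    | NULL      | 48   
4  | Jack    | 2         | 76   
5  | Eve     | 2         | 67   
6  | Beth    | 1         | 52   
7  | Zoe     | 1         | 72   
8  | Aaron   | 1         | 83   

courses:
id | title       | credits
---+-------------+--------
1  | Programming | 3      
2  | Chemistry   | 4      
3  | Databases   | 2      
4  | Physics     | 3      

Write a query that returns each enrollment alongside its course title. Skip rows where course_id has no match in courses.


INNER JOIN keeps only enrollments rows whose course_id matches an id in courses. Walk through each enrollment:
  - enrollment 1 (Fiona): course_id=4 -> matches Physics
  - enrollment 2 (Ivan): course_id=3 -> matches Databases
  - enrollment 3 (Dana): course_id=NULL, no match -> dropped
  - enrollment 4 (Jack): course_id=2 -> matches Chemistry
  - enrollment 5 (Eve): course_id=2 -> matches Chemistry
  - enrollment 6 (Beth): course_id=1 -> matches Programming
  - enrollment 7 (Zoe): course_id=1 -> matches Programming
  - enrollment 8 (Aaron): course_id=1 -> matches Programming
So 1 of 8 rows is dropped.

SQL:
SELECT a.student, b.title AS course
FROM enrollments a
INNER JOIN courses b ON a.course_id = b.id

Result:
student | course     
--------+------------
Fiona   | Physics    
Ivan    | Databases  
Jack    | Chemistry  
Eve     | Chemistry  
Beth    | Programming
Zoe     | Programming
Aaron   | Programming


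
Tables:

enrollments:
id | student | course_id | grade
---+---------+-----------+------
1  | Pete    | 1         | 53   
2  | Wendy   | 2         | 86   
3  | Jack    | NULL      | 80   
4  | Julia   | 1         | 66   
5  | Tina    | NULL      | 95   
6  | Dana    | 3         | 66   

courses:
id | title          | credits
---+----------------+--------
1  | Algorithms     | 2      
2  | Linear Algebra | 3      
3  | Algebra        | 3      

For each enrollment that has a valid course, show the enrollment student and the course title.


INNER JOIN keeps only enrollments rows whose course_id matches an id in courses. Walk through each enrollment:
  - enrollment 1 (Pete): course_id=1 -> matches Algorithms
  - enrollment 2 (Wendy): course_id=2 -> matches Linear Algebra
  - enrollment 3 (Jack): course_id=NULL, no match -> dropped
  - enrollment 4 (Julia): course_id=1 -> matches Algorithms
  - enrollment 5 (Tina): course_id=NULL, no match -> dropped
  - enrollment 6 (Dana): course_id=3 -> matches Algebra
So 2 of 6 rows are dropped.

SQL:
SELECT a.student, b.title AS course
FROM enrollments a
INNER JOIN courses b ON a.course_id = b.id

Result:
student | course        
--------+---------------
Pete    | Algorithms    
Wendy   | Linear Algebra
Julia   | Algorithms    
Dana    | Algebra       


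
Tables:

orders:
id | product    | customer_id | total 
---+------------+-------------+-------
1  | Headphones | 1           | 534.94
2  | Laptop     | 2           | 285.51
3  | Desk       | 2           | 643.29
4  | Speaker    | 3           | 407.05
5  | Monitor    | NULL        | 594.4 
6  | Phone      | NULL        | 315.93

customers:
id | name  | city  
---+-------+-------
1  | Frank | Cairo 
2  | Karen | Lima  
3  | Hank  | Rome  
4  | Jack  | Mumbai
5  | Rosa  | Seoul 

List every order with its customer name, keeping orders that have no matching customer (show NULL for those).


LEFT JOIN keeps every row from orders (the left table); where customer_id has no match in customers, the customer columns become NULL. Walk through each order:
  - order 1 (Headphones): customer_id=1 -> matches Frank
  - order 2 (Laptop): customer_id=2 -> matches Karen
  - order 3 (Desk): customer_id=2 -> matches Karen
  - order 4 (Speaker): customer_id=3 -> matches Hank
  - order 5 (Monitor): customer_id=NULL, no match -> kept with NULL
  - order 6 (Phone): customer_id=NULL, no match -> kept with NULL
All 6 rows appear; 2 have NULL customer.

SQL:
SELECT a.product, b.name AS customer
FROM orders a
LEFT JOIN customers b ON a.customer_id = b.id

Result:
product    | customer
-----------+---------
Headphones | Frank   
Laptop     | Karen   
Desk       | Karen   
Speaker    | Hank    
Monitor    | NULL    
Phone      | NULL    


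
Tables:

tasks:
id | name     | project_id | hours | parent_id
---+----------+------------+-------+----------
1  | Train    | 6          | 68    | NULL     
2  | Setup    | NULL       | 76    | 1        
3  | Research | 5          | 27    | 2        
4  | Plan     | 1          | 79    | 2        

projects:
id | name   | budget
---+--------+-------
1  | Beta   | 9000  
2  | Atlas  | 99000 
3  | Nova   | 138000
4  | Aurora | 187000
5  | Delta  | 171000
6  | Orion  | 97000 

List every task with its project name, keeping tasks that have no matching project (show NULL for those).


LEFT JOIN keeps every row from tasks (the left table); where project_id has no match in projects, the project columns become NULL. Walk through each task:
  - task 1 (Train): project_id=6 -> matches Orion
  - task 2 (Setup): project_id=NULL, no match -> kept with NULL
  - task 3 (Research): project_id=5 -> matches Delta
  - task 4 (Plan): project_id=1 -> matches Beta
All 4 rows appear; 1 has NULL project.

SQL:
SELECT a.name, b.name AS project
FROM tasks a
LEFT JOIN projects b ON a.project_id = b.id

Result:
name     | project
---------+--------
Train    | Orion  
Setup    | NULL   
Research | Delta  
Plan     | Beta   


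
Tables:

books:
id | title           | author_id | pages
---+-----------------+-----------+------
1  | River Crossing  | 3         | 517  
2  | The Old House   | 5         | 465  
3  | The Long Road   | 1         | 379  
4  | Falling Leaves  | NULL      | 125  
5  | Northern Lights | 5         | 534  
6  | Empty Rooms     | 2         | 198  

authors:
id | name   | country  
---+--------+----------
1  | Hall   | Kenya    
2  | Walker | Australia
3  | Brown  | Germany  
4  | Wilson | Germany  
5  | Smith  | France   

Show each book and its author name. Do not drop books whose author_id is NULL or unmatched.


LEFT JOIN keeps every row from books (the left table); where author_id has no match in authors, the author columns become NULL. Walk through each book:
  - book 1 (River Crossing): author_id=3 -> matches Brown
  - book 2 (The Old House): author_id=5 -> matches Smith
  - book 3 (The Long Road): author_id=1 -> matches Hall
  - book 4 (Falling Leaves): author_id=NULL, no match -> kept with NULL
  - book 5 (Northern Lights): author_id=5 -> matches Smith
  - book 6 (Empty Rooms): author_id=2 -> matches Walker
All 6 rows appear; 1 has NULL author.

SQL:
SELECT a.title, b.name AS author
FROM books a
LEFT JOIN authors b ON a.author_id = b.id

Result:
title           | author
----------------+-------
River Crossing  | Brown 
The Old House   | Smith 
The Long Road   | Hall  
Falling Leaves  | NULL  
Northern Lights | Smith 
Empty Rooms     | Walker


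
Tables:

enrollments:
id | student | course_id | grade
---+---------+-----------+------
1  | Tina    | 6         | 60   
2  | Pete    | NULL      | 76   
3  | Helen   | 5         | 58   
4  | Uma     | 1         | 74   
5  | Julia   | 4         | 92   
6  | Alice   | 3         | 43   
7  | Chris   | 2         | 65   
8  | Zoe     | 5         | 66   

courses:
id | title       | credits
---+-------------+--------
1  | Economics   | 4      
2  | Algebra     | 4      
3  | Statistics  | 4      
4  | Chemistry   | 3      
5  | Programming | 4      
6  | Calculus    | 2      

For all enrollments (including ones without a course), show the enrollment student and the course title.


LEFT JOIN keeps every row from enrollments (the left table); where course_id has no match in courses, the course columns become NULL. Walk through each enrollment:
  - enrollment 1 (Tina): course_id=6 -> matches Calculus
  - enrollment 2 (Pete): course_id=NULL, no match -> kept with NULL
  - enrollment 3 (Helen): course_id=5 -> matches Programming
  - enrollment 4 (Uma): course_id=1 -> matches Economics
  - enrollment 5 (Julia): course_id=4 -> matches Chemistry
  - enrollment 6 (Alice): course_id=3 -> matches Statistics
  - enrollment 7 (Chris): course_id=2 -> matches Algebra
  - enrollment 8 (Zoe): course_id=5 -> matches Programming
All 8 rows appear; 1 has NULL course.

SQL:
SELECT a.student, b.title AS course
FROM enrollments a
LEFT JOIN courses b ON a.course_id = b.id

Result:
student | course     
--------+------------
Tina    | Calculus   
Pete    | NULL       
Helen   | Programming
Uma     | Economics  
Julia   | Chemistry  
Alice   | Statistics 
Chris   | Algebra    
Zoe     | Programming


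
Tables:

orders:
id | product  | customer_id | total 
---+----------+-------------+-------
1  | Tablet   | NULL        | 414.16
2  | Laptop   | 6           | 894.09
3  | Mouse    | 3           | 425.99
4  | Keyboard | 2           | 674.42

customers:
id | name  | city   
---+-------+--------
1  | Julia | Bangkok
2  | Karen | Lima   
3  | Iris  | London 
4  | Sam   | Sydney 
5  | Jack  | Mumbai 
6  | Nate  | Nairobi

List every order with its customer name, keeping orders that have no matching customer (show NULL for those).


LEFT JOIN keeps every row from orders (the left table); where customer_id has no match in customers, the customer columns become NULL. Walk through each order:
  - order 1 (Tablet): customer_id=NULL, no match -> kept with NULL
  - order 2 (Laptop): customer_id=6 -> matches Nate
  - order 3 (Mouse): customer_id=3 -> matches Iris
  - order 4 (Keyboard): customer_id=2 -> matches Karen
All 4 rows appear; 1 has NULL customer.

SQL:
SELECT a.product, b.name AS customer
FROM orders a
LEFT JOIN customers b ON a.customer_id = b.id

Result:
product  | customer
---------+---------
Tablet   | NULL    
Laptop   | Nate    
Mouse    | Iris    
Keyboard | Karen   


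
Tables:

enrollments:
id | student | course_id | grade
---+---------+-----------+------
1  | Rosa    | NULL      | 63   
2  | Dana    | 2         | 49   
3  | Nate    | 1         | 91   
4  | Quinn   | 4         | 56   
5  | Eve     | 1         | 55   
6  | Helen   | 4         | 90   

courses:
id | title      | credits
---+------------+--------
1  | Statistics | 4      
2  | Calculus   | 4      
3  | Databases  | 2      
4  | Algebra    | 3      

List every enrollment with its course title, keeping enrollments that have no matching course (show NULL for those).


LEFT JOIN keeps every row from enrollments (the left table); where course_id has no match in courses, the course columns become NULL. Walk through each enrollment:
  - enrollment 1 (Rosa): course_id=NULL, no match -> kept with NULL
  - enrollment 2 (Dana): course_id=2 -> matches Calculus
  - enrollment 3 (Nate): course_id=1 -> matches Statistics
  - enrollment 4 (Quinn): course_id=4 -> matches Algebra
  - enrollment 5 (Eve): course_id=1 -> matches Statistics
  - enrollment 6 (Helen): course_id=4 -> matches Algebra
All 6 rows appear; 1 has NULL course.

SQL:
SELECT a.student, b.title AS course
FROM enrollments a
LEFT JOIN courses b ON a.course_id = b.id

Result:
student | course    
--------+-----------
Rosa    | NULL      
Dana    | Calculus  
Nate    | Statistics
Quinn   | Algebra   
Eve     | Statistics
Helen   | Algebra   


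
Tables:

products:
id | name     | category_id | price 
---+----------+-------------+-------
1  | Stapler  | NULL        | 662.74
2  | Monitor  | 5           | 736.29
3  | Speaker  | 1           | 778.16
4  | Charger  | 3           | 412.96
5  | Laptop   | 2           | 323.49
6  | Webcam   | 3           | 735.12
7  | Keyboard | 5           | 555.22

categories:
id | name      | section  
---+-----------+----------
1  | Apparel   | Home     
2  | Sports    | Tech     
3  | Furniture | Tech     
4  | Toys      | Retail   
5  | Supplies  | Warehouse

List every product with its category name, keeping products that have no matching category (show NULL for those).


LEFT JOIN keeps every row from products (the left table); where category_id has no match in categories, the category columns become NULL. Walk through each product:
  - product 1 (Stapler): category_id=NULL, no match -> kept with NULL
  - product 2 (Monitor): category_id=5 -> matches Supplies
  - product 3 (Speaker): category_id=1 -> matches Apparel
  - product 4 (Charger): category_id=3 -> matches Furniture
  - product 5 (Laptop): category_id=2 -> matches Sports
  - product 6 (Webcam): category_id=3 -> matches Furniture
  - product 7 (Keyboard): category_id=5 -> matches Supplies
All 7 rows appear; 1 has NULL category.

SQL:
SELECT a.name, b.name AS category
FROM products a
LEFT JOIN categories b ON a.category_id = b.id

Result:
name     | category 
---------+----------
Stapler  | NULL     
Monitor  | Supplies 
Speaker  | Apparel  
Charger  | Furniture
Laptop   | Sports   
Webcam   | Furniture
Keyboard | Supplies 


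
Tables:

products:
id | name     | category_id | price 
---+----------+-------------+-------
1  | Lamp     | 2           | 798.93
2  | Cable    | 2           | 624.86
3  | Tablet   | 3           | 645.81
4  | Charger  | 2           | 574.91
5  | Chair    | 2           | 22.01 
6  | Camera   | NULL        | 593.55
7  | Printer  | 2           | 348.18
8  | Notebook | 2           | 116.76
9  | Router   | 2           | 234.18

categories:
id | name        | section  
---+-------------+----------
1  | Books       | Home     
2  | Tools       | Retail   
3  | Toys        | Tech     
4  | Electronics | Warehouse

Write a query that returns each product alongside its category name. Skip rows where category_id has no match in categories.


INNER JOIN keeps only products rows whose category_id matches an id in categories. Walk through each product:
  - product 1 (Lamp): category_id=2 -> matches Tools
  - product 2 (Cable): category_id=2 -> matches Tools
  - product 3 (Tablet): category_id=3 -> matches Toys
  - product 4 (Charger): category_id=2 -> matches Tools
  - product 5 (Chair): category_id=2 -> matches Tools
  - product 6 (Camera): category_id=NULL, no match -> dropped
  - product 7 (Printer): category_id=2 -> matches Tools
  - product 8 (Notebook): category_id=2 -> matches Tools
  - product 9 (Router): category_id=2 -> matches Tools
So 1 of 9 rows is dropped.

SQL:
SELECT a.name, b.name AS category
FROM products a
INNER JOIN categories b ON a.category_id = b.id

Result:
name     | category
---------+---------
Lamp     | Tools   
Cable    | Tools   
Tablet   | Toys    
Charger  | Tools   
Chair    | Tools   
Printer  | Tools   
Notebook | Tools   
Router   | Tools   


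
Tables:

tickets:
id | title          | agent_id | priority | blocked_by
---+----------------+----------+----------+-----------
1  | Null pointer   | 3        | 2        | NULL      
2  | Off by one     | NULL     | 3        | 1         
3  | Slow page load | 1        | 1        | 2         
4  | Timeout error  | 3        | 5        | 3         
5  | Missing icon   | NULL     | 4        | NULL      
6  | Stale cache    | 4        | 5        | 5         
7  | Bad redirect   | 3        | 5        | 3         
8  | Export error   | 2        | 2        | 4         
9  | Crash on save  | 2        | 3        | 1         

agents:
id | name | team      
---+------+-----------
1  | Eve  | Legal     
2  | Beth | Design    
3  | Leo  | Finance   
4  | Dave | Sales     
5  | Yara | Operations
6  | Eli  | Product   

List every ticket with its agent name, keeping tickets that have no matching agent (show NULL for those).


LEFT JOIN keeps every row from tickets (the left table); where agent_id has no match in agents, the agent columns become NULL. Walk through each ticket:
  - ticket 1 (Null pointer): agent_id=3 -> matches Leo
  - ticket 2 (Off by one): agent_id=NULL, no match -> kept with NULL
  - ticket 3 (Slow page load): agent_id=1 -> matches Eve
  - ticket 4 (Timeout error): agent_id=3 -> matches Leo
  - ticket 5 (Missing icon): agent_id=NULL, no match -> kept with NULL
  - ticket 6 (Stale cache): agent_id=4 -> matches Dave
  - ticket 7 (Bad redirect): agent_id=3 -> matches Leo
  - ticket 8 (Export error): agent_id=2 -> matches Beth
  - ticket 9 (Crash on save): agent_id=2 -> matches Beth
All 9 rows appear; 2 have NULL agent.

SQL:
SELECT a.title, b.name AS agent
FROM tickets a
LEFT JOIN agents b ON a.agent_id = b.id

Result:
title          | agent
---------------+------
Null pointer   | Leo  
Off by one     | NULL 
Slow page load | Eve  
Timeout error  | Leo  
Missing icon   | NULL 
Stale cache    | Dave 
Bad redirect   | Leo  
Export error   | Beth 
Crash on save  | Beth 


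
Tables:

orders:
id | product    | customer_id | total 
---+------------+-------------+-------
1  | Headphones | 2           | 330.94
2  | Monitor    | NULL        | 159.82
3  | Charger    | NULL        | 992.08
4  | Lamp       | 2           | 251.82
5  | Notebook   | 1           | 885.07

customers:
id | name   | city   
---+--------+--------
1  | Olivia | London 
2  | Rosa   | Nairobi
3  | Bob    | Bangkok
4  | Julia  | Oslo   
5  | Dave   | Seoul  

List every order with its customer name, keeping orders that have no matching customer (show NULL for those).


LEFT JOIN keeps every row from orders (the left table); where customer_id has no match in customers, the customer columns become NULL. Walk through each order:
  - order 1 (Headphones): customer_id=2 -> matches Rosa
  - order 2 (Monitor): customer_id=NULL, no match -> kept with NULL
  - order 3 (Charger): customer_id=NULL, no match -> kept with NULL
  - order 4 (Lamp): customer_id=2 -> matches Rosa
  - order 5 (Notebook): customer_id=1 -> matches Olivia
All 5 rows appear; 2 have NULL customer.

SQL:
SELECT a.product, b.name AS customer
FROM orders a
LEFT JOIN customers b ON a.customer_id = b.id

Result:
product    | customer
-----------+---------
Headphones | Rosa    
Monitor    | NULL    
Charger    | NULL    
Lamp       | Rosa    
Notebook   | Olivia  


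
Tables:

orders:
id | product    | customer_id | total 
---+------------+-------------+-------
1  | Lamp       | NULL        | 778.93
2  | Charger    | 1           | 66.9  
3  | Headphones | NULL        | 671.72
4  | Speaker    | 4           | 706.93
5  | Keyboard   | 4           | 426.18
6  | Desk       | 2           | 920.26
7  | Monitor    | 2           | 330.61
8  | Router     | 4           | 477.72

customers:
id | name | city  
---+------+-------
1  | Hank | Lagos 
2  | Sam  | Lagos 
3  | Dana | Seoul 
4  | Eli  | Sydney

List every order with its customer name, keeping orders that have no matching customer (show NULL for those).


LEFT JOIN keeps every row from orders (the left table); where customer_id has no match in customers, the customer columns become NULL. Walk through each order:
  - order 1 (Lamp): customer_id=NULL, no match -> kept with NULL
  - order 2 (Charger): customer_id=1 -> matches Hank
  - order 3 (Headphones): customer_id=NULL, no match -> kept with NULL
  - order 4 (Speaker): customer_id=4 -> matches Eli
  - order 5 (Keyboard): customer_id=4 -> matches Eli
  - order 6 (Desk): customer_id=2 -> matches Sam
  - order 7 (Monitor): customer_id=2 -> matches Sam
  - order 8 (Router): customer_id=4 -> matches Eli
All 8 rows appear; 2 have NULL customer.

SQL:
SELECT a.product, b.name AS customer
FROM orders a
LEFT JOIN customers b ON a.customer_id = b.id

Result:
product    | customer
-----------+---------
Lamp       | NULL    
Charger    | Hank    
Headphones | NULL    
Speaker    | Eli     
Keyboard   | Eli     
Desk       | Sam     
Monitor    | Sam     
Router     | Eli     
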